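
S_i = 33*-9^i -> [33, -297, 2673, -24057, 216513]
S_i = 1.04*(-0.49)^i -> [1.04, -0.51, 0.25, -0.12, 0.06]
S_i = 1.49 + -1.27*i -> [1.49, 0.22, -1.05, -2.32, -3.59]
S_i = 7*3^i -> [7, 21, 63, 189, 567]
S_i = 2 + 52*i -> [2, 54, 106, 158, 210]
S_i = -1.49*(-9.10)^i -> [-1.49, 13.56, -123.39, 1122.82, -10217.67]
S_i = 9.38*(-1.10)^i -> [9.38, -10.32, 11.35, -12.48, 13.73]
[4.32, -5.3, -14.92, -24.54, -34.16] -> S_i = 4.32 + -9.62*i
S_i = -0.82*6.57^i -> [-0.82, -5.39, -35.4, -232.55, -1527.83]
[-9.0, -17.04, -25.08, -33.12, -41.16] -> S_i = -9.00 + -8.04*i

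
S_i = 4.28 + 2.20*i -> [4.28, 6.48, 8.68, 10.88, 13.08]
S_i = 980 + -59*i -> [980, 921, 862, 803, 744]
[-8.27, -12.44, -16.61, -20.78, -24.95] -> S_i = -8.27 + -4.17*i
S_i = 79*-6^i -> [79, -474, 2844, -17064, 102384]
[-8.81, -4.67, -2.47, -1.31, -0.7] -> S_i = -8.81*0.53^i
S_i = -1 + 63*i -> [-1, 62, 125, 188, 251]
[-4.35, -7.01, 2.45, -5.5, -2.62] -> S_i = Random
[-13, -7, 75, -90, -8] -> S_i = Random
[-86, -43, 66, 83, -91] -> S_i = Random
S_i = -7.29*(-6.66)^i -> [-7.29, 48.55, -323.35, 2153.53, -14342.49]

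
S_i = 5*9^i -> [5, 45, 405, 3645, 32805]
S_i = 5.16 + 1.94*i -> [5.16, 7.1, 9.04, 10.98, 12.92]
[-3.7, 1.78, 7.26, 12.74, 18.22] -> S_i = -3.70 + 5.48*i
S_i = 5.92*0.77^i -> [5.92, 4.56, 3.51, 2.7, 2.08]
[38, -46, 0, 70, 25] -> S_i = Random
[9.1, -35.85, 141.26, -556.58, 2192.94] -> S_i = 9.10*(-3.94)^i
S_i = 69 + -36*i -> [69, 33, -3, -39, -75]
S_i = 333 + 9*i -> [333, 342, 351, 360, 369]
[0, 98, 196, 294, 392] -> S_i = 0 + 98*i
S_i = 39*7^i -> [39, 273, 1911, 13377, 93639]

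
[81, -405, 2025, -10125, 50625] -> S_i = 81*-5^i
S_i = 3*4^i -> [3, 12, 48, 192, 768]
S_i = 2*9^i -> [2, 18, 162, 1458, 13122]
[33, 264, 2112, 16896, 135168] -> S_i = 33*8^i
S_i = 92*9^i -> [92, 828, 7452, 67068, 603612]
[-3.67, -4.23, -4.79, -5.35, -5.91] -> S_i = -3.67 + -0.56*i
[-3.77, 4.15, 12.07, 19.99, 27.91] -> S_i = -3.77 + 7.92*i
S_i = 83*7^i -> [83, 581, 4067, 28469, 199283]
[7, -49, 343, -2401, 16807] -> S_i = 7*-7^i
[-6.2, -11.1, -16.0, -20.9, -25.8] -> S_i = -6.20 + -4.90*i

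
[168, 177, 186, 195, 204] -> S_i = 168 + 9*i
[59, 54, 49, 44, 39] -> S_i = 59 + -5*i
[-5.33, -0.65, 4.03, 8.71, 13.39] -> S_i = -5.33 + 4.68*i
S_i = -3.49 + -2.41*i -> [-3.49, -5.9, -8.31, -10.72, -13.13]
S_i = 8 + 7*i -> [8, 15, 22, 29, 36]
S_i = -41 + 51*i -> [-41, 10, 61, 112, 163]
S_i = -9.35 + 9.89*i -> [-9.35, 0.54, 10.43, 20.32, 30.21]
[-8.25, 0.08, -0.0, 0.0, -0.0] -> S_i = -8.25*(-0.01)^i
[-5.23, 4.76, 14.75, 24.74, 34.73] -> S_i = -5.23 + 9.99*i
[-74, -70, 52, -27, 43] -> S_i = Random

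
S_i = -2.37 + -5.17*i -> [-2.37, -7.54, -12.71, -17.88, -23.05]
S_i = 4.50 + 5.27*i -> [4.5, 9.77, 15.04, 20.31, 25.58]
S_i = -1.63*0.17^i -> [-1.63, -0.28, -0.05, -0.01, -0.0]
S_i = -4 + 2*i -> [-4, -2, 0, 2, 4]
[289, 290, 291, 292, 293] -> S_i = 289 + 1*i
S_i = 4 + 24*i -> [4, 28, 52, 76, 100]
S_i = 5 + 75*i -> [5, 80, 155, 230, 305]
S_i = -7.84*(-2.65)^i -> [-7.84, 20.78, -55.06, 145.9, -386.63]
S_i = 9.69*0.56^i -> [9.69, 5.43, 3.04, 1.7, 0.95]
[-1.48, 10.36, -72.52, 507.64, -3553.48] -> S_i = -1.48*(-7.00)^i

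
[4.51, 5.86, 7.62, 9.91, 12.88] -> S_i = 4.51*1.30^i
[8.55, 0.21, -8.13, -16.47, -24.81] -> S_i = 8.55 + -8.34*i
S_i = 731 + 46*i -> [731, 777, 823, 869, 915]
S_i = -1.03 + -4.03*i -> [-1.03, -5.06, -9.09, -13.12, -17.15]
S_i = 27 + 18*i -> [27, 45, 63, 81, 99]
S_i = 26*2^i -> [26, 52, 104, 208, 416]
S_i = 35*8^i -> [35, 280, 2240, 17920, 143360]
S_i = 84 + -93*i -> [84, -9, -102, -195, -288]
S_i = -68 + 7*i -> [-68, -61, -54, -47, -40]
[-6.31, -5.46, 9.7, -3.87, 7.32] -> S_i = Random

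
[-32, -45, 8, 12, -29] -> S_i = Random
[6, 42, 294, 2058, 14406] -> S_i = 6*7^i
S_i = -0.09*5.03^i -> [-0.09, -0.45, -2.28, -11.45, -57.61]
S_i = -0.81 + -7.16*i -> [-0.81, -7.97, -15.13, -22.29, -29.45]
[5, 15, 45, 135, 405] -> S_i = 5*3^i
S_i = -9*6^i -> [-9, -54, -324, -1944, -11664]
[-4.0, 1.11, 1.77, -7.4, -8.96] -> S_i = Random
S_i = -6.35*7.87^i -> [-6.35, -49.97, -393.3, -3095.27, -24359.74]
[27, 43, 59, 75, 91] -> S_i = 27 + 16*i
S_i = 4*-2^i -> [4, -8, 16, -32, 64]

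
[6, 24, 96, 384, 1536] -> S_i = 6*4^i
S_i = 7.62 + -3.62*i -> [7.62, 4.0, 0.38, -3.24, -6.86]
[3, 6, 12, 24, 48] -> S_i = 3*2^i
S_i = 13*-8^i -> [13, -104, 832, -6656, 53248]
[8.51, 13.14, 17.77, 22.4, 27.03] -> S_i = 8.51 + 4.63*i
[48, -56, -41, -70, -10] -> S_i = Random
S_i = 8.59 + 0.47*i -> [8.59, 9.06, 9.53, 10.0, 10.47]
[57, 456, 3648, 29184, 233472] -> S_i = 57*8^i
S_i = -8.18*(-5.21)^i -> [-8.18, 42.62, -222.04, 1156.82, -6027.04]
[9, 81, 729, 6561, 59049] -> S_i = 9*9^i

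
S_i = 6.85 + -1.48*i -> [6.85, 5.37, 3.89, 2.41, 0.93]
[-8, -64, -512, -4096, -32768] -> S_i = -8*8^i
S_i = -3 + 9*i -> [-3, 6, 15, 24, 33]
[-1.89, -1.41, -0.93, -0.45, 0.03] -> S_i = -1.89 + 0.48*i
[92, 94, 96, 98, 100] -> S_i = 92 + 2*i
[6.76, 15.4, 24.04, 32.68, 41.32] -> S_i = 6.76 + 8.64*i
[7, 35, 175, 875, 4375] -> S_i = 7*5^i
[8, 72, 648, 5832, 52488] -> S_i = 8*9^i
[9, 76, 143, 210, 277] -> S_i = 9 + 67*i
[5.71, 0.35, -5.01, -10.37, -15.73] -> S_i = 5.71 + -5.36*i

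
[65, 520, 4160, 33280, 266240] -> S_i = 65*8^i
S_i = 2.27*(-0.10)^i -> [2.27, -0.23, 0.02, -0.0, 0.0]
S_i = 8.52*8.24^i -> [8.52, 70.2, 578.49, 4766.74, 39277.92]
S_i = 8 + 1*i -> [8, 9, 10, 11, 12]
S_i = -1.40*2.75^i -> [-1.4, -3.85, -10.59, -29.12, -80.07]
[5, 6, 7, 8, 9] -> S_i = 5 + 1*i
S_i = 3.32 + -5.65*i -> [3.32, -2.33, -7.98, -13.63, -19.28]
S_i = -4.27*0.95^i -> [-4.27, -4.06, -3.85, -3.66, -3.48]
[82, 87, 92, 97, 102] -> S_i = 82 + 5*i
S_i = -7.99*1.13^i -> [-7.99, -9.03, -10.2, -11.53, -13.03]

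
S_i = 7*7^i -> [7, 49, 343, 2401, 16807]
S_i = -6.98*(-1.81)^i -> [-6.98, 12.63, -22.87, 41.39, -74.92]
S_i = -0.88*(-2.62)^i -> [-0.88, 2.31, -6.04, 15.83, -41.47]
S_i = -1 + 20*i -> [-1, 19, 39, 59, 79]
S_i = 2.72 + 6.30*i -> [2.72, 9.02, 15.32, 21.62, 27.92]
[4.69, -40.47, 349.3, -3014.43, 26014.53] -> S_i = 4.69*(-8.63)^i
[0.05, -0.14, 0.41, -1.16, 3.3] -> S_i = 0.05*(-2.85)^i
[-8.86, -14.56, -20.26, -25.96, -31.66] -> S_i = -8.86 + -5.70*i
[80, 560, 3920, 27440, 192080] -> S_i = 80*7^i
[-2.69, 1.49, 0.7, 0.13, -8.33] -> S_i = Random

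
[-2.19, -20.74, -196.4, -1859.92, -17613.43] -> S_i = -2.19*9.47^i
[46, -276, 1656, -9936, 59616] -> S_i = 46*-6^i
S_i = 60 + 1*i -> [60, 61, 62, 63, 64]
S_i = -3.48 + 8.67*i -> [-3.48, 5.19, 13.86, 22.53, 31.2]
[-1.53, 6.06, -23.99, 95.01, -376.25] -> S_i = -1.53*(-3.96)^i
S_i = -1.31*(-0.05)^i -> [-1.31, 0.07, -0.0, 0.0, -0.0]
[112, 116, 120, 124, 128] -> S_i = 112 + 4*i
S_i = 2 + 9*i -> [2, 11, 20, 29, 38]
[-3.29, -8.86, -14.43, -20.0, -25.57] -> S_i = -3.29 + -5.57*i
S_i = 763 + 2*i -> [763, 765, 767, 769, 771]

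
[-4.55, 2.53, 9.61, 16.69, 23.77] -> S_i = -4.55 + 7.08*i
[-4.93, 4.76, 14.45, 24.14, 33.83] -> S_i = -4.93 + 9.69*i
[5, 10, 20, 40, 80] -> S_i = 5*2^i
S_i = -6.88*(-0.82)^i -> [-6.88, 5.64, -4.63, 3.79, -3.11]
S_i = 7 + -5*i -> [7, 2, -3, -8, -13]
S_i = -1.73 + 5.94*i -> [-1.73, 4.21, 10.15, 16.09, 22.03]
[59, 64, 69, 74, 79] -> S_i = 59 + 5*i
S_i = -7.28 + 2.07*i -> [-7.28, -5.21, -3.14, -1.07, 1.0]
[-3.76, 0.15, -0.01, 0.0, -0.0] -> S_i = -3.76*(-0.04)^i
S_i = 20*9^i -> [20, 180, 1620, 14580, 131220]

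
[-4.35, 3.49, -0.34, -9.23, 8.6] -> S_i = Random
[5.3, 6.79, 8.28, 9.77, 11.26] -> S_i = 5.30 + 1.49*i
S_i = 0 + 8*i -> [0, 8, 16, 24, 32]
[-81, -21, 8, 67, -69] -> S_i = Random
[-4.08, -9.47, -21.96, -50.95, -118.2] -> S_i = -4.08*2.32^i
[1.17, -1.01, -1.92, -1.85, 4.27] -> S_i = Random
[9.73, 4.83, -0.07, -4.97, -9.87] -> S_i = 9.73 + -4.90*i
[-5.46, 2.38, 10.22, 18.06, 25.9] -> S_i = -5.46 + 7.84*i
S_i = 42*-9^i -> [42, -378, 3402, -30618, 275562]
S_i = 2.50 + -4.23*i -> [2.5, -1.73, -5.96, -10.19, -14.42]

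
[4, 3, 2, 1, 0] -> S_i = 4 + -1*i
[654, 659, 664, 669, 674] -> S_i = 654 + 5*i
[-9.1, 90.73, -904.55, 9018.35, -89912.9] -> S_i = -9.10*(-9.97)^i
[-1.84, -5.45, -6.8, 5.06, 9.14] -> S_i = Random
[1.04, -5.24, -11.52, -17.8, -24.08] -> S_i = 1.04 + -6.28*i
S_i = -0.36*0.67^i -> [-0.36, -0.24, -0.16, -0.11, -0.07]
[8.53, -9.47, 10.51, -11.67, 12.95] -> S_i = 8.53*(-1.11)^i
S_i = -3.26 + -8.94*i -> [-3.26, -12.2, -21.14, -30.08, -39.02]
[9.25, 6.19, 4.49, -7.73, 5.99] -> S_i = Random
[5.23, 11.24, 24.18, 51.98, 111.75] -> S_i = 5.23*2.15^i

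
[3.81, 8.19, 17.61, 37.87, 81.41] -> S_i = 3.81*2.15^i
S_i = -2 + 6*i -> [-2, 4, 10, 16, 22]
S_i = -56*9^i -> [-56, -504, -4536, -40824, -367416]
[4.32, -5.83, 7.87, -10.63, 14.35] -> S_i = 4.32*(-1.35)^i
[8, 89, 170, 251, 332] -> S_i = 8 + 81*i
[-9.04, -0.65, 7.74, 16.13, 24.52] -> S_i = -9.04 + 8.39*i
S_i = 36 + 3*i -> [36, 39, 42, 45, 48]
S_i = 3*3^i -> [3, 9, 27, 81, 243]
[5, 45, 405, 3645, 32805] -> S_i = 5*9^i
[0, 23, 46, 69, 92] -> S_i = 0 + 23*i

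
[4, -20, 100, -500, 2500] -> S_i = 4*-5^i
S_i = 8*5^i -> [8, 40, 200, 1000, 5000]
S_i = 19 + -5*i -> [19, 14, 9, 4, -1]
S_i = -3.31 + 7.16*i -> [-3.31, 3.85, 11.01, 18.17, 25.33]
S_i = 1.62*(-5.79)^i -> [1.62, -9.38, 54.31, -314.45, 1820.66]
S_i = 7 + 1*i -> [7, 8, 9, 10, 11]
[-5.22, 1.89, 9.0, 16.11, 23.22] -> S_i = -5.22 + 7.11*i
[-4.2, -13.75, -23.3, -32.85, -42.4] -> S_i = -4.20 + -9.55*i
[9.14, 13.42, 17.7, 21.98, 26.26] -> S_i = 9.14 + 4.28*i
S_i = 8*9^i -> [8, 72, 648, 5832, 52488]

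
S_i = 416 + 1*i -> [416, 417, 418, 419, 420]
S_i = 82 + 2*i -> [82, 84, 86, 88, 90]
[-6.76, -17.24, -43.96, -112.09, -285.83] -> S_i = -6.76*2.55^i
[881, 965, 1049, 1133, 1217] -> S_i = 881 + 84*i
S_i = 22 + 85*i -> [22, 107, 192, 277, 362]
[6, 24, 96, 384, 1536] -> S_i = 6*4^i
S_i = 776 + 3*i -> [776, 779, 782, 785, 788]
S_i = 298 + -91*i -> [298, 207, 116, 25, -66]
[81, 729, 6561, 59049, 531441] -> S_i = 81*9^i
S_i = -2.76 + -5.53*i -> [-2.76, -8.29, -13.82, -19.35, -24.88]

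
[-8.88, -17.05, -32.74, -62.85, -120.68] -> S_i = -8.88*1.92^i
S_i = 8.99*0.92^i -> [8.99, 8.27, 7.61, 7.0, 6.44]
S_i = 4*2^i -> [4, 8, 16, 32, 64]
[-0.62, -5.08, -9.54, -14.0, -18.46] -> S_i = -0.62 + -4.46*i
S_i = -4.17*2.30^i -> [-4.17, -9.59, -22.06, -50.74, -116.69]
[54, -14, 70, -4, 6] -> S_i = Random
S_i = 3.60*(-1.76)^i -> [3.6, -6.34, 11.15, -19.63, 34.54]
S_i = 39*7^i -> [39, 273, 1911, 13377, 93639]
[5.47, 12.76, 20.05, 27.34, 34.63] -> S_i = 5.47 + 7.29*i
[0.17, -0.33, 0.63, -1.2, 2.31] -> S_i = 0.17*(-1.92)^i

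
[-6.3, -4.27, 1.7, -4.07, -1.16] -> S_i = Random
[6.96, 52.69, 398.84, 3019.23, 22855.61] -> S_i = 6.96*7.57^i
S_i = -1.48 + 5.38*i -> [-1.48, 3.9, 9.28, 14.66, 20.04]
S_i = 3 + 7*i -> [3, 10, 17, 24, 31]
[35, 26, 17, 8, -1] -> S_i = 35 + -9*i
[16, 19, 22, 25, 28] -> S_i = 16 + 3*i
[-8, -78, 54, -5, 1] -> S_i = Random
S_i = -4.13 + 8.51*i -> [-4.13, 4.38, 12.89, 21.4, 29.91]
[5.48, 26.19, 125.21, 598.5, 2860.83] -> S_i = 5.48*4.78^i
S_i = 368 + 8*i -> [368, 376, 384, 392, 400]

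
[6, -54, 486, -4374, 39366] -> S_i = 6*-9^i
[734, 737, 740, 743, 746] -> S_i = 734 + 3*i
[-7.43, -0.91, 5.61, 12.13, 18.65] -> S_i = -7.43 + 6.52*i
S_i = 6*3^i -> [6, 18, 54, 162, 486]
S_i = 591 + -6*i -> [591, 585, 579, 573, 567]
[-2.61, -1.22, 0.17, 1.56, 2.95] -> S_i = -2.61 + 1.39*i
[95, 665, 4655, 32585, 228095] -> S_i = 95*7^i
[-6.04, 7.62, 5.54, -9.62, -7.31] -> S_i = Random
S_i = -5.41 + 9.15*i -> [-5.41, 3.74, 12.89, 22.04, 31.19]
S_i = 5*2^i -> [5, 10, 20, 40, 80]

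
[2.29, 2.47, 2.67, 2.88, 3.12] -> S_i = 2.29*1.08^i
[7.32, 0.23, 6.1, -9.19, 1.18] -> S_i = Random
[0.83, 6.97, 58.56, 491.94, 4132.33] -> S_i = 0.83*8.40^i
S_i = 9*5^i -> [9, 45, 225, 1125, 5625]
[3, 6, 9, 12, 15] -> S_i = 3 + 3*i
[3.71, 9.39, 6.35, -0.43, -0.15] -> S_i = Random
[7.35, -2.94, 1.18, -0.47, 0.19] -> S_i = 7.35*(-0.40)^i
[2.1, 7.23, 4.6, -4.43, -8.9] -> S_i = Random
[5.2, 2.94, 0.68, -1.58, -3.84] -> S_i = 5.20 + -2.26*i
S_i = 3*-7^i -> [3, -21, 147, -1029, 7203]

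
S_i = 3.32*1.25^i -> [3.32, 4.15, 5.19, 6.48, 8.11]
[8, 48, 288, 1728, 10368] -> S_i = 8*6^i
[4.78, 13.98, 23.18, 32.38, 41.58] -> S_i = 4.78 + 9.20*i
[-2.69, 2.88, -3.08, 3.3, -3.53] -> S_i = -2.69*(-1.07)^i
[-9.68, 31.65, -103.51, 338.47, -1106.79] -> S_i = -9.68*(-3.27)^i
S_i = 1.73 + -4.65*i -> [1.73, -2.92, -7.57, -12.22, -16.87]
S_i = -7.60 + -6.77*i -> [-7.6, -14.37, -21.14, -27.91, -34.68]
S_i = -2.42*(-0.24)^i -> [-2.42, 0.58, -0.14, 0.03, -0.01]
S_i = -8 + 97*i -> [-8, 89, 186, 283, 380]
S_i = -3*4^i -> [-3, -12, -48, -192, -768]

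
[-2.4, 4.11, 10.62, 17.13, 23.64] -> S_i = -2.40 + 6.51*i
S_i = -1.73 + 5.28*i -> [-1.73, 3.55, 8.83, 14.11, 19.39]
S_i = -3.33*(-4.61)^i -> [-3.33, 15.35, -70.77, 326.25, -1504.0]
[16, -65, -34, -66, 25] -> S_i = Random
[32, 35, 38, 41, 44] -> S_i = 32 + 3*i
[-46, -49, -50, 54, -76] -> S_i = Random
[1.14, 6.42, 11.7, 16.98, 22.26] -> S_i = 1.14 + 5.28*i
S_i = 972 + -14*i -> [972, 958, 944, 930, 916]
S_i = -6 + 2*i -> [-6, -4, -2, 0, 2]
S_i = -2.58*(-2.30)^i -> [-2.58, 5.93, -13.65, 31.39, -72.2]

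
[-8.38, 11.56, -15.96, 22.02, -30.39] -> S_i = -8.38*(-1.38)^i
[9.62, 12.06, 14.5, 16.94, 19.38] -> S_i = 9.62 + 2.44*i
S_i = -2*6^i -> [-2, -12, -72, -432, -2592]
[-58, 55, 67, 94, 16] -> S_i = Random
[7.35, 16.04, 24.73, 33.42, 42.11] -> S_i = 7.35 + 8.69*i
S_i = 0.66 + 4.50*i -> [0.66, 5.16, 9.66, 14.16, 18.66]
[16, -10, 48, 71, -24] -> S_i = Random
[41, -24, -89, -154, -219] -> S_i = 41 + -65*i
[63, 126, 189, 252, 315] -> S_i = 63 + 63*i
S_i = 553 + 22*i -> [553, 575, 597, 619, 641]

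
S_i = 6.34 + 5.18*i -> [6.34, 11.52, 16.7, 21.88, 27.06]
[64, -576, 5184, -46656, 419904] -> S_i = 64*-9^i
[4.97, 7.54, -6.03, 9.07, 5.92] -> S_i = Random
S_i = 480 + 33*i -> [480, 513, 546, 579, 612]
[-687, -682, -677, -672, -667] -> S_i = -687 + 5*i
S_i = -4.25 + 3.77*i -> [-4.25, -0.48, 3.29, 7.06, 10.83]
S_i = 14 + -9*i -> [14, 5, -4, -13, -22]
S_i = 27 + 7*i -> [27, 34, 41, 48, 55]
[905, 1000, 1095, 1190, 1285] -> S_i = 905 + 95*i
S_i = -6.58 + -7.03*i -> [-6.58, -13.61, -20.64, -27.67, -34.7]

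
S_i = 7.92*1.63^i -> [7.92, 12.91, 21.04, 34.3, 55.91]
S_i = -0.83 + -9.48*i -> [-0.83, -10.31, -19.79, -29.27, -38.75]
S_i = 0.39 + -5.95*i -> [0.39, -5.56, -11.51, -17.46, -23.41]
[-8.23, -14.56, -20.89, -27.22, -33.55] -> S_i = -8.23 + -6.33*i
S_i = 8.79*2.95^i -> [8.79, 25.93, 76.49, 225.66, 665.7]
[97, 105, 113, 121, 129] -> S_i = 97 + 8*i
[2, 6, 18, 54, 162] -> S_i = 2*3^i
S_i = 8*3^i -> [8, 24, 72, 216, 648]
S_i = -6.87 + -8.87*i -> [-6.87, -15.74, -24.61, -33.48, -42.35]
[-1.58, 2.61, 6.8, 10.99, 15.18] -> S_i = -1.58 + 4.19*i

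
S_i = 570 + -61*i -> [570, 509, 448, 387, 326]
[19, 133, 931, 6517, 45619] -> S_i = 19*7^i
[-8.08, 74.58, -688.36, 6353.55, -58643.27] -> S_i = -8.08*(-9.23)^i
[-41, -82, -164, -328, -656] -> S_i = -41*2^i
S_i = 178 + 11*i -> [178, 189, 200, 211, 222]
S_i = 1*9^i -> [1, 9, 81, 729, 6561]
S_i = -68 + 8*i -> [-68, -60, -52, -44, -36]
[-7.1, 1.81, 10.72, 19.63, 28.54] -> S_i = -7.10 + 8.91*i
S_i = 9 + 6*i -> [9, 15, 21, 27, 33]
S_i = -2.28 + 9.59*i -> [-2.28, 7.31, 16.9, 26.49, 36.08]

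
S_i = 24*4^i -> [24, 96, 384, 1536, 6144]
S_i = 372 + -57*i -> [372, 315, 258, 201, 144]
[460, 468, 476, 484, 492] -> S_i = 460 + 8*i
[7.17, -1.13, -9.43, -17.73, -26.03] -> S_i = 7.17 + -8.30*i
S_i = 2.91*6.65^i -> [2.91, 19.35, 128.69, 855.77, 5690.88]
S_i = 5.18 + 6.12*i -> [5.18, 11.3, 17.42, 23.54, 29.66]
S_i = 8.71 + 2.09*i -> [8.71, 10.8, 12.89, 14.98, 17.07]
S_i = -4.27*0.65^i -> [-4.27, -2.78, -1.8, -1.17, -0.76]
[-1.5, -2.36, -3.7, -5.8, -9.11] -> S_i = -1.50*1.57^i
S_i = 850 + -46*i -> [850, 804, 758, 712, 666]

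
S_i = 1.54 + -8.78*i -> [1.54, -7.24, -16.02, -24.8, -33.58]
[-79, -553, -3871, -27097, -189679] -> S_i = -79*7^i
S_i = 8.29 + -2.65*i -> [8.29, 5.64, 2.99, 0.34, -2.31]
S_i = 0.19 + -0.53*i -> [0.19, -0.34, -0.87, -1.4, -1.93]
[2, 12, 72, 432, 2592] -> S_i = 2*6^i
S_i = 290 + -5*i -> [290, 285, 280, 275, 270]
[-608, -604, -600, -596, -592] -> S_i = -608 + 4*i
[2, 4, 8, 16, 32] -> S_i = 2*2^i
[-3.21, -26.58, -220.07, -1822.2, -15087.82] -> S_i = -3.21*8.28^i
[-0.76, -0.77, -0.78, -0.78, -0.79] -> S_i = -0.76*1.01^i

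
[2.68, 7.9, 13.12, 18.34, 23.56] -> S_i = 2.68 + 5.22*i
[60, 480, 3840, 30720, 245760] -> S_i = 60*8^i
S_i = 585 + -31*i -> [585, 554, 523, 492, 461]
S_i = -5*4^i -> [-5, -20, -80, -320, -1280]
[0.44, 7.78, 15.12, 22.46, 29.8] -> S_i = 0.44 + 7.34*i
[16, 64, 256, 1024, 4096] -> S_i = 16*4^i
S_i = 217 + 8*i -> [217, 225, 233, 241, 249]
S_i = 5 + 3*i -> [5, 8, 11, 14, 17]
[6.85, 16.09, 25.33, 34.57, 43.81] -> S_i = 6.85 + 9.24*i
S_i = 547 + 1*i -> [547, 548, 549, 550, 551]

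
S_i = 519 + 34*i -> [519, 553, 587, 621, 655]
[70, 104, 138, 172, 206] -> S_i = 70 + 34*i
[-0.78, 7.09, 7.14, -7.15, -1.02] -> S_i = Random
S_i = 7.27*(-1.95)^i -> [7.27, -14.18, 27.64, -53.91, 105.12]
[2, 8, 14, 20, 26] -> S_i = 2 + 6*i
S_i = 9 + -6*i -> [9, 3, -3, -9, -15]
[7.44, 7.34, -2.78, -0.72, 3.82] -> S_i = Random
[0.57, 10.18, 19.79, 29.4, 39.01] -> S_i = 0.57 + 9.61*i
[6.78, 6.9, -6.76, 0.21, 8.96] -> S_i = Random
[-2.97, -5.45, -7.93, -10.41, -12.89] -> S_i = -2.97 + -2.48*i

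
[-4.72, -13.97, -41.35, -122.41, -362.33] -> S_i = -4.72*2.96^i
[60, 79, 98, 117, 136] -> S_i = 60 + 19*i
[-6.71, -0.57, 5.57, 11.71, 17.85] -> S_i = -6.71 + 6.14*i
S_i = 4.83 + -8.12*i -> [4.83, -3.29, -11.41, -19.53, -27.65]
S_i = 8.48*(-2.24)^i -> [8.48, -19.0, 42.55, -95.31, 213.5]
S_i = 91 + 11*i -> [91, 102, 113, 124, 135]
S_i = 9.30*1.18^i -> [9.3, 10.97, 12.95, 15.28, 18.03]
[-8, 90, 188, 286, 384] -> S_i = -8 + 98*i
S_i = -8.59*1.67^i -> [-8.59, -14.35, -23.96, -40.01, -66.81]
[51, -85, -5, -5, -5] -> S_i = Random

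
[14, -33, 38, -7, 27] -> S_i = Random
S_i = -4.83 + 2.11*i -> [-4.83, -2.72, -0.61, 1.5, 3.61]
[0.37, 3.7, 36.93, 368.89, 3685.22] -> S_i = 0.37*9.99^i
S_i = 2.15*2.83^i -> [2.15, 6.08, 17.22, 48.73, 137.91]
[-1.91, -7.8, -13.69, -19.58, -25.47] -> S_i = -1.91 + -5.89*i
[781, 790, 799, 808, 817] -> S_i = 781 + 9*i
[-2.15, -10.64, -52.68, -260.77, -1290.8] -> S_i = -2.15*4.95^i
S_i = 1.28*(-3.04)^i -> [1.28, -3.89, 11.83, -35.96, 109.32]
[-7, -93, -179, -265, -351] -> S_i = -7 + -86*i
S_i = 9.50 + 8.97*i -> [9.5, 18.47, 27.44, 36.41, 45.38]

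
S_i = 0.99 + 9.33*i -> [0.99, 10.32, 19.65, 28.98, 38.31]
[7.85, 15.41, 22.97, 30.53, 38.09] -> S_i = 7.85 + 7.56*i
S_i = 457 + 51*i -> [457, 508, 559, 610, 661]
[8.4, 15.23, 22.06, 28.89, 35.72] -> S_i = 8.40 + 6.83*i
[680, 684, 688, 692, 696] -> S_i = 680 + 4*i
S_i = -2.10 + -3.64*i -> [-2.1, -5.74, -9.38, -13.02, -16.66]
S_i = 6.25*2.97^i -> [6.25, 18.56, 55.13, 163.74, 486.3]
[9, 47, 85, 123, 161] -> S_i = 9 + 38*i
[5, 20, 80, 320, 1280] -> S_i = 5*4^i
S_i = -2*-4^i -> [-2, 8, -32, 128, -512]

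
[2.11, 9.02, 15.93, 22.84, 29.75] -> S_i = 2.11 + 6.91*i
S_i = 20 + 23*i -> [20, 43, 66, 89, 112]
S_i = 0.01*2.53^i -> [0.01, 0.03, 0.06, 0.16, 0.41]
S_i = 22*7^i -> [22, 154, 1078, 7546, 52822]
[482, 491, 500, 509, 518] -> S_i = 482 + 9*i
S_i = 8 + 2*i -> [8, 10, 12, 14, 16]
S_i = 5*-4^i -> [5, -20, 80, -320, 1280]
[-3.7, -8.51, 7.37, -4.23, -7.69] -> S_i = Random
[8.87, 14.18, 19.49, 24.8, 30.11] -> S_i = 8.87 + 5.31*i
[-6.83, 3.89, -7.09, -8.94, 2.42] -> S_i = Random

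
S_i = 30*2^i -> [30, 60, 120, 240, 480]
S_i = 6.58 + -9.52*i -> [6.58, -2.94, -12.46, -21.98, -31.5]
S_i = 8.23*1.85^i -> [8.23, 15.23, 28.17, 52.11, 96.4]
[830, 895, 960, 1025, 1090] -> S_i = 830 + 65*i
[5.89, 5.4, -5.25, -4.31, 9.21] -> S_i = Random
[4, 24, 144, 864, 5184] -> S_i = 4*6^i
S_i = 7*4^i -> [7, 28, 112, 448, 1792]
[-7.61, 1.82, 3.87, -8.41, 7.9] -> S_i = Random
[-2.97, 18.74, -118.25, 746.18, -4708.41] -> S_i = -2.97*(-6.31)^i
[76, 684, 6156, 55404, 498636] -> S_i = 76*9^i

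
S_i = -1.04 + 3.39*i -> [-1.04, 2.35, 5.74, 9.13, 12.52]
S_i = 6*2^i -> [6, 12, 24, 48, 96]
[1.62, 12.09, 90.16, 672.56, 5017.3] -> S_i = 1.62*7.46^i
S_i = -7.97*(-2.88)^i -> [-7.97, 22.95, -66.11, 190.39, -548.31]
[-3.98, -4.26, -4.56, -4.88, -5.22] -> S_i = -3.98*1.07^i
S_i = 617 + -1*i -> [617, 616, 615, 614, 613]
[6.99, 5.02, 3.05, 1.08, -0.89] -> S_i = 6.99 + -1.97*i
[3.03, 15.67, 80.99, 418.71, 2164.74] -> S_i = 3.03*5.17^i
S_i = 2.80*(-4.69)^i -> [2.8, -13.13, 61.59, -288.85, 1354.72]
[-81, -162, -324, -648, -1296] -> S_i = -81*2^i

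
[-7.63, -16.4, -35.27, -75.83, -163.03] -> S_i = -7.63*2.15^i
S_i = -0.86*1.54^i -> [-0.86, -1.32, -2.04, -3.14, -4.84]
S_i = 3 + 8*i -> [3, 11, 19, 27, 35]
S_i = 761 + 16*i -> [761, 777, 793, 809, 825]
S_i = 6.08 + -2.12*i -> [6.08, 3.96, 1.84, -0.28, -2.4]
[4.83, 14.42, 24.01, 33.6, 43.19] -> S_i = 4.83 + 9.59*i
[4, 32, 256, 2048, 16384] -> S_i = 4*8^i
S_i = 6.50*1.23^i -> [6.5, 8.0, 9.83, 12.1, 14.88]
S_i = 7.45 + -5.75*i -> [7.45, 1.7, -4.05, -9.8, -15.55]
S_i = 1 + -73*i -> [1, -72, -145, -218, -291]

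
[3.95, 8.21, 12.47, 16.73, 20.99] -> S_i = 3.95 + 4.26*i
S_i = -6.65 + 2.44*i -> [-6.65, -4.21, -1.77, 0.67, 3.11]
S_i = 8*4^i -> [8, 32, 128, 512, 2048]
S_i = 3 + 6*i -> [3, 9, 15, 21, 27]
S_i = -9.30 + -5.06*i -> [-9.3, -14.36, -19.42, -24.48, -29.54]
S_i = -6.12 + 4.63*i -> [-6.12, -1.49, 3.14, 7.77, 12.4]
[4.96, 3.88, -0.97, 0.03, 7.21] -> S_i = Random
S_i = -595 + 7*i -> [-595, -588, -581, -574, -567]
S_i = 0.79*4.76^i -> [0.79, 3.76, 17.9, 85.2, 405.56]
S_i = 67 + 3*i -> [67, 70, 73, 76, 79]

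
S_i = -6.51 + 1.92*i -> [-6.51, -4.59, -2.67, -0.75, 1.17]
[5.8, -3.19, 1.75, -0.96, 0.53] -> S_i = 5.80*(-0.55)^i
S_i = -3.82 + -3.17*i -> [-3.82, -6.99, -10.16, -13.33, -16.5]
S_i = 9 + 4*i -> [9, 13, 17, 21, 25]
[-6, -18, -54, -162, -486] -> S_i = -6*3^i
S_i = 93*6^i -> [93, 558, 3348, 20088, 120528]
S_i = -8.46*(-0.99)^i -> [-8.46, 8.38, -8.29, 8.21, -8.13]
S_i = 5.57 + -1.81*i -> [5.57, 3.76, 1.95, 0.14, -1.67]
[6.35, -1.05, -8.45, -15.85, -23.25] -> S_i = 6.35 + -7.40*i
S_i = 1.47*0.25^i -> [1.47, 0.37, 0.09, 0.02, 0.01]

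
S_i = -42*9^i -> [-42, -378, -3402, -30618, -275562]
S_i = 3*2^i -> [3, 6, 12, 24, 48]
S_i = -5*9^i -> [-5, -45, -405, -3645, -32805]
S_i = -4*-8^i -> [-4, 32, -256, 2048, -16384]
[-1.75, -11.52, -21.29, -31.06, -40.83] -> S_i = -1.75 + -9.77*i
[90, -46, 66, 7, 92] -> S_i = Random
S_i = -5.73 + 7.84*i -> [-5.73, 2.11, 9.95, 17.79, 25.63]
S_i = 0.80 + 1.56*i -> [0.8, 2.36, 3.92, 5.48, 7.04]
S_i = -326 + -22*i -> [-326, -348, -370, -392, -414]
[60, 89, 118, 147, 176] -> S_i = 60 + 29*i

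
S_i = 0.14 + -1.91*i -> [0.14, -1.77, -3.68, -5.59, -7.5]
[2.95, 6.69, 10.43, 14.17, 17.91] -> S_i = 2.95 + 3.74*i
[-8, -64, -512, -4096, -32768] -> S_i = -8*8^i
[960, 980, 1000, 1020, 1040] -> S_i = 960 + 20*i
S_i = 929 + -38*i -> [929, 891, 853, 815, 777]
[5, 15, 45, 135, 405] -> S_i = 5*3^i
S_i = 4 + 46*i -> [4, 50, 96, 142, 188]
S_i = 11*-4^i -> [11, -44, 176, -704, 2816]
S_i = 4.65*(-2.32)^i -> [4.65, -10.79, 25.03, -58.07, 134.71]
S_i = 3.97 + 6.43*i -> [3.97, 10.4, 16.83, 23.26, 29.69]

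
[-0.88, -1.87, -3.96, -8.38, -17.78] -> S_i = -0.88*2.12^i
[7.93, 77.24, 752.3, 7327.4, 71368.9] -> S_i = 7.93*9.74^i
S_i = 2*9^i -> [2, 18, 162, 1458, 13122]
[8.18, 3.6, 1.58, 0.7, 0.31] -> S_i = 8.18*0.44^i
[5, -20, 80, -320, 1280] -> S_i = 5*-4^i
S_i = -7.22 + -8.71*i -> [-7.22, -15.93, -24.64, -33.35, -42.06]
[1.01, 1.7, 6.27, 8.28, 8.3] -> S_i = Random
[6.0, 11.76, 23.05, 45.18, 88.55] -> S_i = 6.00*1.96^i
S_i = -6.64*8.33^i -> [-6.64, -55.31, -460.74, -3837.98, -31970.4]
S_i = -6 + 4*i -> [-6, -2, 2, 6, 10]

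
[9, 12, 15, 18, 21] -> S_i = 9 + 3*i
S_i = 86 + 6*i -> [86, 92, 98, 104, 110]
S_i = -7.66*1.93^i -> [-7.66, -14.78, -28.53, -55.07, -106.28]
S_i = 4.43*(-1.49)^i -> [4.43, -6.6, 9.84, -14.65, 21.83]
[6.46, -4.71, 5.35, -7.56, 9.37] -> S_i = Random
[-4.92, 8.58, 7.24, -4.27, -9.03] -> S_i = Random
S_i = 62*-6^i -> [62, -372, 2232, -13392, 80352]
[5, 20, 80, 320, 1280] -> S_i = 5*4^i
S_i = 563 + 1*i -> [563, 564, 565, 566, 567]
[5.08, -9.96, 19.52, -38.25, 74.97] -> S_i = 5.08*(-1.96)^i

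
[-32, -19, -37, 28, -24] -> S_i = Random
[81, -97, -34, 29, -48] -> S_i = Random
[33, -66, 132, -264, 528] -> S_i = 33*-2^i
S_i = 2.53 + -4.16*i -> [2.53, -1.63, -5.79, -9.95, -14.11]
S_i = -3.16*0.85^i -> [-3.16, -2.69, -2.28, -1.94, -1.65]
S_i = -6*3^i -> [-6, -18, -54, -162, -486]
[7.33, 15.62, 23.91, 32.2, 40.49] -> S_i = 7.33 + 8.29*i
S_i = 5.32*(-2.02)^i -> [5.32, -10.75, 21.71, -43.85, 88.58]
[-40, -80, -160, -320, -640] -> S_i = -40*2^i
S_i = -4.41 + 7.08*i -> [-4.41, 2.67, 9.75, 16.83, 23.91]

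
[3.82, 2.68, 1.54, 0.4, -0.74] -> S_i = 3.82 + -1.14*i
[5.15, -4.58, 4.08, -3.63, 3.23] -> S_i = 5.15*(-0.89)^i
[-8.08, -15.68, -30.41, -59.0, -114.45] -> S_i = -8.08*1.94^i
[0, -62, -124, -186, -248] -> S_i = 0 + -62*i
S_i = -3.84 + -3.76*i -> [-3.84, -7.6, -11.36, -15.12, -18.88]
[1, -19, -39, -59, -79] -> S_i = 1 + -20*i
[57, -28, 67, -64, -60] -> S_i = Random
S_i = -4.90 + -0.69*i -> [-4.9, -5.59, -6.28, -6.97, -7.66]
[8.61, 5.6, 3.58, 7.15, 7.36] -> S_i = Random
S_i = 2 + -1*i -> [2, 1, 0, -1, -2]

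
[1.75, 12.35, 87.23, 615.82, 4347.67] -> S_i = 1.75*7.06^i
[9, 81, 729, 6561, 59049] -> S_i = 9*9^i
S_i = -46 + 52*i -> [-46, 6, 58, 110, 162]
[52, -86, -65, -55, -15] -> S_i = Random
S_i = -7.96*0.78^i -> [-7.96, -6.21, -4.84, -3.78, -2.95]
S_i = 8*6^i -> [8, 48, 288, 1728, 10368]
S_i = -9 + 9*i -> [-9, 0, 9, 18, 27]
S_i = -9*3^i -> [-9, -27, -81, -243, -729]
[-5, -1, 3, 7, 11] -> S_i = -5 + 4*i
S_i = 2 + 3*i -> [2, 5, 8, 11, 14]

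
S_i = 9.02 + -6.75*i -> [9.02, 2.27, -4.48, -11.23, -17.98]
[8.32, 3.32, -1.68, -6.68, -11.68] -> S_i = 8.32 + -5.00*i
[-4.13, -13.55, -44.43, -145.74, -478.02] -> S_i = -4.13*3.28^i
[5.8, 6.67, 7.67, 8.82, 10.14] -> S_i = 5.80*1.15^i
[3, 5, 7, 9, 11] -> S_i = 3 + 2*i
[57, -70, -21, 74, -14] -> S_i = Random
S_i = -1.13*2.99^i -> [-1.13, -3.38, -10.1, -30.21, -90.32]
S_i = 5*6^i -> [5, 30, 180, 1080, 6480]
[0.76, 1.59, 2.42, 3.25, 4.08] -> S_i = 0.76 + 0.83*i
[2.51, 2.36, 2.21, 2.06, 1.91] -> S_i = 2.51 + -0.15*i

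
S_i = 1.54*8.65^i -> [1.54, 13.32, 115.23, 996.71, 8621.55]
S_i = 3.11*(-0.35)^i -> [3.11, -1.09, 0.38, -0.13, 0.05]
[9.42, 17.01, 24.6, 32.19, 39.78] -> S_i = 9.42 + 7.59*i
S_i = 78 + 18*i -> [78, 96, 114, 132, 150]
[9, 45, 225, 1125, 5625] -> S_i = 9*5^i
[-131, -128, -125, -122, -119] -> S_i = -131 + 3*i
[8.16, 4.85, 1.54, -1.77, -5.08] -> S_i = 8.16 + -3.31*i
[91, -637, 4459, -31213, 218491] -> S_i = 91*-7^i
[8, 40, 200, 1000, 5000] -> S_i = 8*5^i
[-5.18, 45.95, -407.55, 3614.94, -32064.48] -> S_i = -5.18*(-8.87)^i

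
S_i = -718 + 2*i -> [-718, -716, -714, -712, -710]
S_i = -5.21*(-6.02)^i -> [-5.21, 31.36, -188.81, 1136.65, -6842.64]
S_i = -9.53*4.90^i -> [-9.53, -46.7, -228.82, -1121.19, -5493.86]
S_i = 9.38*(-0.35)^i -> [9.38, -3.28, 1.15, -0.4, 0.14]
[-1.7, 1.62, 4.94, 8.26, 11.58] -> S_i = -1.70 + 3.32*i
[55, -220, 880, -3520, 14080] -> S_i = 55*-4^i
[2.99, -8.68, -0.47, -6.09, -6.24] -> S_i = Random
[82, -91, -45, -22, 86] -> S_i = Random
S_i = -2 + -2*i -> [-2, -4, -6, -8, -10]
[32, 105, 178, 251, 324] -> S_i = 32 + 73*i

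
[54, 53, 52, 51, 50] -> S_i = 54 + -1*i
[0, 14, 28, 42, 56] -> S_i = 0 + 14*i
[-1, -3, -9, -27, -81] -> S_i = -1*3^i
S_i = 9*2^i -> [9, 18, 36, 72, 144]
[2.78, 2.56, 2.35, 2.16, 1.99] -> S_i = 2.78*0.92^i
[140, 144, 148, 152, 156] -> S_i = 140 + 4*i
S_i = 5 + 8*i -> [5, 13, 21, 29, 37]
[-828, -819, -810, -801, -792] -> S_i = -828 + 9*i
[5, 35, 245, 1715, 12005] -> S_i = 5*7^i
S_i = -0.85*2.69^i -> [-0.85, -2.29, -6.15, -16.55, -44.51]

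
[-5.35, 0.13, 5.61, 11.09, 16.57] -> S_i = -5.35 + 5.48*i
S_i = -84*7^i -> [-84, -588, -4116, -28812, -201684]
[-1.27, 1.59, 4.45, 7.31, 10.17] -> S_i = -1.27 + 2.86*i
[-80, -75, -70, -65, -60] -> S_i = -80 + 5*i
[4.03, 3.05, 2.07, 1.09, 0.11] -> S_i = 4.03 + -0.98*i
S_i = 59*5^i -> [59, 295, 1475, 7375, 36875]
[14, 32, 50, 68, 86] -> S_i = 14 + 18*i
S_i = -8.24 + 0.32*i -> [-8.24, -7.92, -7.6, -7.28, -6.96]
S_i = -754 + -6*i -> [-754, -760, -766, -772, -778]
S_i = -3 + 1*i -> [-3, -2, -1, 0, 1]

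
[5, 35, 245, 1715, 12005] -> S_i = 5*7^i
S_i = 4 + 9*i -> [4, 13, 22, 31, 40]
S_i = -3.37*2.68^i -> [-3.37, -9.03, -24.2, -64.87, -173.85]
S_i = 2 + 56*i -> [2, 58, 114, 170, 226]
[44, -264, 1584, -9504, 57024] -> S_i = 44*-6^i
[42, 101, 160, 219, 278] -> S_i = 42 + 59*i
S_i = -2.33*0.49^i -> [-2.33, -1.14, -0.56, -0.27, -0.13]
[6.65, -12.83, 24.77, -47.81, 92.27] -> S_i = 6.65*(-1.93)^i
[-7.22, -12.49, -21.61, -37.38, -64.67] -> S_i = -7.22*1.73^i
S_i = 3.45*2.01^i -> [3.45, 6.93, 13.94, 28.02, 56.31]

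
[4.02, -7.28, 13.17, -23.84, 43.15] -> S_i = 4.02*(-1.81)^i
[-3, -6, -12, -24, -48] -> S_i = -3*2^i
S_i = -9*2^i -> [-9, -18, -36, -72, -144]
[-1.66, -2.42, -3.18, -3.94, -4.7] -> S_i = -1.66 + -0.76*i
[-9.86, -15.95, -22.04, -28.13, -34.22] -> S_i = -9.86 + -6.09*i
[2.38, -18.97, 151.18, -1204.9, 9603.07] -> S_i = 2.38*(-7.97)^i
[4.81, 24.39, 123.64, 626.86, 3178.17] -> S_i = 4.81*5.07^i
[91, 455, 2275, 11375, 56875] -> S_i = 91*5^i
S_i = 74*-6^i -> [74, -444, 2664, -15984, 95904]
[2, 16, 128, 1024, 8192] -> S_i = 2*8^i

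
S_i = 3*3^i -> [3, 9, 27, 81, 243]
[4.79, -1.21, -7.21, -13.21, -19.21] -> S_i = 4.79 + -6.00*i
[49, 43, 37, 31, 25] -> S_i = 49 + -6*i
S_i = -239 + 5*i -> [-239, -234, -229, -224, -219]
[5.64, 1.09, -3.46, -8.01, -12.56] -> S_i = 5.64 + -4.55*i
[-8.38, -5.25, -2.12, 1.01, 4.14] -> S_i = -8.38 + 3.13*i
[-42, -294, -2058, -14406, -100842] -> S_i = -42*7^i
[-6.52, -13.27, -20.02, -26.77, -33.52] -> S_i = -6.52 + -6.75*i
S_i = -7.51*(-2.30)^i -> [-7.51, 17.27, -39.73, 91.37, -210.16]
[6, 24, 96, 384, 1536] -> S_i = 6*4^i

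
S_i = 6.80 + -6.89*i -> [6.8, -0.09, -6.98, -13.87, -20.76]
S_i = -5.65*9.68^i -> [-5.65, -54.69, -529.42, -5124.77, -49607.79]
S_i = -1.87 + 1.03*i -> [-1.87, -0.84, 0.19, 1.22, 2.25]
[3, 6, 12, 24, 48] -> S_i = 3*2^i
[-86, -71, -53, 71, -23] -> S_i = Random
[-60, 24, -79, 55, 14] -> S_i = Random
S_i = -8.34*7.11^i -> [-8.34, -59.3, -421.6, -2997.61, -21312.99]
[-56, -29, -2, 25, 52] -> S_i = -56 + 27*i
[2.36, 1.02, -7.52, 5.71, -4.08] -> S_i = Random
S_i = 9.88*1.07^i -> [9.88, 10.57, 11.31, 12.1, 12.95]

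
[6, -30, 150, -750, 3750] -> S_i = 6*-5^i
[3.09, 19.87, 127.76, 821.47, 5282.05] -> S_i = 3.09*6.43^i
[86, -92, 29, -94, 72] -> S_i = Random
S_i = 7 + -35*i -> [7, -28, -63, -98, -133]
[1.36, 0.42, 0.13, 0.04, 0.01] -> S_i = 1.36*0.31^i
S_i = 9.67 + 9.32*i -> [9.67, 18.99, 28.31, 37.63, 46.95]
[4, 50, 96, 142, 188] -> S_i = 4 + 46*i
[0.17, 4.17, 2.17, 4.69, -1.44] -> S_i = Random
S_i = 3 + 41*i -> [3, 44, 85, 126, 167]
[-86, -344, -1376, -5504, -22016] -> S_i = -86*4^i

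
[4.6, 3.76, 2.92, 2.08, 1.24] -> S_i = 4.60 + -0.84*i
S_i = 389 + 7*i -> [389, 396, 403, 410, 417]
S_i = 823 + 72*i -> [823, 895, 967, 1039, 1111]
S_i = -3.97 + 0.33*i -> [-3.97, -3.64, -3.31, -2.98, -2.65]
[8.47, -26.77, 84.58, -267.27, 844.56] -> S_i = 8.47*(-3.16)^i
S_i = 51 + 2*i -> [51, 53, 55, 57, 59]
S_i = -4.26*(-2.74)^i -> [-4.26, 11.67, -31.98, 87.63, -240.11]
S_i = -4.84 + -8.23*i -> [-4.84, -13.07, -21.3, -29.53, -37.76]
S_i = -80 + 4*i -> [-80, -76, -72, -68, -64]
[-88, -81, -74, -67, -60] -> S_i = -88 + 7*i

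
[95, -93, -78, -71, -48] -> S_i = Random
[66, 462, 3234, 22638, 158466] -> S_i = 66*7^i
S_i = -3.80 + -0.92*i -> [-3.8, -4.72, -5.64, -6.56, -7.48]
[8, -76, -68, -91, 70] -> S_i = Random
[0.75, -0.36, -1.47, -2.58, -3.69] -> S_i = 0.75 + -1.11*i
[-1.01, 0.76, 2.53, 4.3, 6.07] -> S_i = -1.01 + 1.77*i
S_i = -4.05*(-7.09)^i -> [-4.05, 28.71, -203.59, 1443.42, -10233.87]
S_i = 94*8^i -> [94, 752, 6016, 48128, 385024]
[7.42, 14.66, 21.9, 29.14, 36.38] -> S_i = 7.42 + 7.24*i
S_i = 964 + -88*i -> [964, 876, 788, 700, 612]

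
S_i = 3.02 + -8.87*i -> [3.02, -5.85, -14.72, -23.59, -32.46]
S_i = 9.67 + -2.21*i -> [9.67, 7.46, 5.25, 3.04, 0.83]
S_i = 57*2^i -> [57, 114, 228, 456, 912]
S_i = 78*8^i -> [78, 624, 4992, 39936, 319488]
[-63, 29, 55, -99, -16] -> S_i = Random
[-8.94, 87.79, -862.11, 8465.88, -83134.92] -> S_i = -8.94*(-9.82)^i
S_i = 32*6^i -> [32, 192, 1152, 6912, 41472]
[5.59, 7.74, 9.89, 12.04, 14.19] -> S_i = 5.59 + 2.15*i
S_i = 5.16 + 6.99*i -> [5.16, 12.15, 19.14, 26.13, 33.12]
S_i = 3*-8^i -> [3, -24, 192, -1536, 12288]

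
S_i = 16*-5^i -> [16, -80, 400, -2000, 10000]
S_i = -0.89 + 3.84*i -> [-0.89, 2.95, 6.79, 10.63, 14.47]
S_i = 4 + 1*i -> [4, 5, 6, 7, 8]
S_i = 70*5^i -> [70, 350, 1750, 8750, 43750]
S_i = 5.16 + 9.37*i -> [5.16, 14.53, 23.9, 33.27, 42.64]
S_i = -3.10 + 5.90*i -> [-3.1, 2.8, 8.7, 14.6, 20.5]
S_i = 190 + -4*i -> [190, 186, 182, 178, 174]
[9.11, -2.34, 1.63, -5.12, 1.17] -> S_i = Random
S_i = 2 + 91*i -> [2, 93, 184, 275, 366]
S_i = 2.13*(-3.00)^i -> [2.13, -6.39, 19.17, -57.51, 172.53]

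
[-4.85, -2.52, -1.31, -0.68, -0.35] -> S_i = -4.85*0.52^i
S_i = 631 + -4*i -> [631, 627, 623, 619, 615]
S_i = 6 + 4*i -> [6, 10, 14, 18, 22]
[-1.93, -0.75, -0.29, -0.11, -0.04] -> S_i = -1.93*0.39^i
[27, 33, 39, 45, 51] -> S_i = 27 + 6*i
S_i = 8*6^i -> [8, 48, 288, 1728, 10368]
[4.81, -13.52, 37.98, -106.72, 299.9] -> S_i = 4.81*(-2.81)^i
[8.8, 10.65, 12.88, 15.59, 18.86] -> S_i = 8.80*1.21^i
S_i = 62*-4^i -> [62, -248, 992, -3968, 15872]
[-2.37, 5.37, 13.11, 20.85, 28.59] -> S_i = -2.37 + 7.74*i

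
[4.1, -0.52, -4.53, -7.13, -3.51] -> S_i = Random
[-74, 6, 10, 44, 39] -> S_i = Random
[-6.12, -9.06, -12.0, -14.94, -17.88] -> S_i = -6.12 + -2.94*i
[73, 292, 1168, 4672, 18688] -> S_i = 73*4^i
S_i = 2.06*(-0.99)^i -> [2.06, -2.04, 2.02, -2.0, 1.98]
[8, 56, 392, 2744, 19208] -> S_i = 8*7^i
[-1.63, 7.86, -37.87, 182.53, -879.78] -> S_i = -1.63*(-4.82)^i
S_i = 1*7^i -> [1, 7, 49, 343, 2401]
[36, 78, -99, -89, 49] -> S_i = Random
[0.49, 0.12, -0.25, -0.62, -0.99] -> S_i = 0.49 + -0.37*i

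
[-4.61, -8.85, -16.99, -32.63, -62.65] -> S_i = -4.61*1.92^i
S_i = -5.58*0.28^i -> [-5.58, -1.56, -0.44, -0.12, -0.03]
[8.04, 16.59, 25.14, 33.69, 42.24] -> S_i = 8.04 + 8.55*i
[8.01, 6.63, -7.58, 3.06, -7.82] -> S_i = Random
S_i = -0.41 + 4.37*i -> [-0.41, 3.96, 8.33, 12.7, 17.07]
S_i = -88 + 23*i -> [-88, -65, -42, -19, 4]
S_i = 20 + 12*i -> [20, 32, 44, 56, 68]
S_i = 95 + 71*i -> [95, 166, 237, 308, 379]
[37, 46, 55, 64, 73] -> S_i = 37 + 9*i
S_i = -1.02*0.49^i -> [-1.02, -0.5, -0.24, -0.12, -0.06]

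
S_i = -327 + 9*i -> [-327, -318, -309, -300, -291]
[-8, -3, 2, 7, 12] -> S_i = -8 + 5*i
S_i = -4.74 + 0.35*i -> [-4.74, -4.39, -4.04, -3.69, -3.34]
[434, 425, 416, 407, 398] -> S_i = 434 + -9*i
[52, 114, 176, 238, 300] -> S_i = 52 + 62*i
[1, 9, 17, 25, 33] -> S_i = 1 + 8*i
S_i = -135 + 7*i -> [-135, -128, -121, -114, -107]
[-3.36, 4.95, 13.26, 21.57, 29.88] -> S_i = -3.36 + 8.31*i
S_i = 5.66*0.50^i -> [5.66, 2.83, 1.42, 0.71, 0.35]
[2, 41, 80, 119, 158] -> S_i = 2 + 39*i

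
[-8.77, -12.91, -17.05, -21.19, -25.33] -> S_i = -8.77 + -4.14*i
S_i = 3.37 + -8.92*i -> [3.37, -5.55, -14.47, -23.39, -32.31]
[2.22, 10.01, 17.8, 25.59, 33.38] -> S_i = 2.22 + 7.79*i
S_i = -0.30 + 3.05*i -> [-0.3, 2.75, 5.8, 8.85, 11.9]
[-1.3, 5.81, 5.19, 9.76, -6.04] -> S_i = Random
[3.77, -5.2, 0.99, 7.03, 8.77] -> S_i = Random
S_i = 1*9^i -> [1, 9, 81, 729, 6561]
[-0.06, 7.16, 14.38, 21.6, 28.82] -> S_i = -0.06 + 7.22*i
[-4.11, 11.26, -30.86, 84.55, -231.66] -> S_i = -4.11*(-2.74)^i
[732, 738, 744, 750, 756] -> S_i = 732 + 6*i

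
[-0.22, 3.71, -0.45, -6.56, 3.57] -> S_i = Random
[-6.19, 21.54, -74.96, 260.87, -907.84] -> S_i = -6.19*(-3.48)^i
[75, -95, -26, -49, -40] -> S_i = Random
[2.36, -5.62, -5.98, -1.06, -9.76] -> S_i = Random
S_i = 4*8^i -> [4, 32, 256, 2048, 16384]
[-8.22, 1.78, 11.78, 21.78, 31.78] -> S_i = -8.22 + 10.00*i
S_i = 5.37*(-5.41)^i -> [5.37, -29.05, 157.17, -850.29, 4600.06]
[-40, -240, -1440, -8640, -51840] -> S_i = -40*6^i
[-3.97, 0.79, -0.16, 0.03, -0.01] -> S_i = -3.97*(-0.20)^i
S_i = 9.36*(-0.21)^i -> [9.36, -1.97, 0.41, -0.09, 0.02]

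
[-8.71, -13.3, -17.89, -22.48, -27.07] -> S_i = -8.71 + -4.59*i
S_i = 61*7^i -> [61, 427, 2989, 20923, 146461]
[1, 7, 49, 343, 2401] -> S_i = 1*7^i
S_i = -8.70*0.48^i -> [-8.7, -4.18, -2.0, -0.96, -0.46]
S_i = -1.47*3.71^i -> [-1.47, -5.45, -20.23, -75.07, -278.49]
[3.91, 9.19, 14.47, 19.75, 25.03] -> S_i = 3.91 + 5.28*i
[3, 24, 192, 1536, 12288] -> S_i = 3*8^i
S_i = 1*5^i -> [1, 5, 25, 125, 625]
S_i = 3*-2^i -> [3, -6, 12, -24, 48]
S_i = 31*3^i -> [31, 93, 279, 837, 2511]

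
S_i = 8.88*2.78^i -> [8.88, 24.69, 68.63, 190.79, 530.39]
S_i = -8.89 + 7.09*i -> [-8.89, -1.8, 5.29, 12.38, 19.47]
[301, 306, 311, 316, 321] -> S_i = 301 + 5*i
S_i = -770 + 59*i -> [-770, -711, -652, -593, -534]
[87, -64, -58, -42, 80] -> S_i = Random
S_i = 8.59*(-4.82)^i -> [8.59, -41.4, 199.57, -961.91, 4636.4]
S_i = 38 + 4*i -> [38, 42, 46, 50, 54]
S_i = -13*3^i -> [-13, -39, -117, -351, -1053]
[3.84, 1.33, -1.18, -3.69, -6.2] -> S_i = 3.84 + -2.51*i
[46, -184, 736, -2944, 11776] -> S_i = 46*-4^i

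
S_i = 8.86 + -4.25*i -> [8.86, 4.61, 0.36, -3.89, -8.14]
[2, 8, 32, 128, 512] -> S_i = 2*4^i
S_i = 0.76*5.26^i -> [0.76, 4.0, 21.03, 110.6, 581.78]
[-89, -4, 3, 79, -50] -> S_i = Random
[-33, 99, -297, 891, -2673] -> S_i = -33*-3^i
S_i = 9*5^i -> [9, 45, 225, 1125, 5625]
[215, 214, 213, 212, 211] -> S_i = 215 + -1*i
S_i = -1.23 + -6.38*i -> [-1.23, -7.61, -13.99, -20.37, -26.75]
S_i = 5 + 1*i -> [5, 6, 7, 8, 9]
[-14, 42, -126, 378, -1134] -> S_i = -14*-3^i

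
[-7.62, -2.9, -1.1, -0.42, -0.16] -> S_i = -7.62*0.38^i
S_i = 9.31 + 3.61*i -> [9.31, 12.92, 16.53, 20.14, 23.75]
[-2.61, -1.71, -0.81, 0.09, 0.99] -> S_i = -2.61 + 0.90*i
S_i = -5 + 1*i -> [-5, -4, -3, -2, -1]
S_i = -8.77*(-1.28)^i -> [-8.77, 11.23, -14.37, 18.39, -23.54]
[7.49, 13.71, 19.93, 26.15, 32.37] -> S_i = 7.49 + 6.22*i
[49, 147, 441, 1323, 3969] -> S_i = 49*3^i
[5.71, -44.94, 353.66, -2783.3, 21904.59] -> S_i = 5.71*(-7.87)^i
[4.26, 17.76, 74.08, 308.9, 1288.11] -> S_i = 4.26*4.17^i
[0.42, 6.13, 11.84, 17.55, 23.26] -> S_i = 0.42 + 5.71*i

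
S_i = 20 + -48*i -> [20, -28, -76, -124, -172]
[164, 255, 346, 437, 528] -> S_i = 164 + 91*i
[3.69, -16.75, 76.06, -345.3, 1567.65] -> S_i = 3.69*(-4.54)^i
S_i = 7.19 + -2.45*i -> [7.19, 4.74, 2.29, -0.16, -2.61]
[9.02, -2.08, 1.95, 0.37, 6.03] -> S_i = Random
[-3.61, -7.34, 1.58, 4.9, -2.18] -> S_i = Random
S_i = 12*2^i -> [12, 24, 48, 96, 192]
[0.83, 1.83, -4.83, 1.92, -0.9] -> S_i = Random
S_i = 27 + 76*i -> [27, 103, 179, 255, 331]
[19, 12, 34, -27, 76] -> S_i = Random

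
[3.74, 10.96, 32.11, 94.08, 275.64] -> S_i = 3.74*2.93^i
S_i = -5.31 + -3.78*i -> [-5.31, -9.09, -12.87, -16.65, -20.43]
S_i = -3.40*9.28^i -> [-3.4, -31.55, -292.8, -2717.21, -25215.69]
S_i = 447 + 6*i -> [447, 453, 459, 465, 471]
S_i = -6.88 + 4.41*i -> [-6.88, -2.47, 1.94, 6.35, 10.76]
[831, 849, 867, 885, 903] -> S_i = 831 + 18*i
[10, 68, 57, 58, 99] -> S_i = Random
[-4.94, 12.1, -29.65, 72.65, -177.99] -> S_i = -4.94*(-2.45)^i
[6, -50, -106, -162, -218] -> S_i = 6 + -56*i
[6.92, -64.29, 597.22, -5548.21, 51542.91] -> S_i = 6.92*(-9.29)^i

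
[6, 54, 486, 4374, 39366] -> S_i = 6*9^i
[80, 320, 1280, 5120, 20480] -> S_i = 80*4^i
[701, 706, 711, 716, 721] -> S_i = 701 + 5*i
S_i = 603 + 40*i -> [603, 643, 683, 723, 763]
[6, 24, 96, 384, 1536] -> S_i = 6*4^i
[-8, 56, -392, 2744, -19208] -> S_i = -8*-7^i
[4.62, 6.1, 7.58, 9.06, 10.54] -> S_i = 4.62 + 1.48*i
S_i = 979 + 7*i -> [979, 986, 993, 1000, 1007]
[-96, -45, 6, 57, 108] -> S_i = -96 + 51*i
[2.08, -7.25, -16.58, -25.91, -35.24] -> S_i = 2.08 + -9.33*i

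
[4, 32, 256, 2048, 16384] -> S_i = 4*8^i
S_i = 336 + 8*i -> [336, 344, 352, 360, 368]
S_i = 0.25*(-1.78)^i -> [0.25, -0.44, 0.79, -1.41, 2.51]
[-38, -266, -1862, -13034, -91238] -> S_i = -38*7^i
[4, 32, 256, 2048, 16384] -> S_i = 4*8^i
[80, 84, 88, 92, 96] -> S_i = 80 + 4*i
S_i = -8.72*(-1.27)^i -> [-8.72, 11.07, -14.06, 17.86, -22.68]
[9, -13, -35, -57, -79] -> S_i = 9 + -22*i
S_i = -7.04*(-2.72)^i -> [-7.04, 19.15, -52.08, 141.67, -385.34]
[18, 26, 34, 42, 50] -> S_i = 18 + 8*i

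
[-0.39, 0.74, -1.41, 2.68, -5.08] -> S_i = -0.39*(-1.90)^i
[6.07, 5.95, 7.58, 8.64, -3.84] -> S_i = Random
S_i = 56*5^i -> [56, 280, 1400, 7000, 35000]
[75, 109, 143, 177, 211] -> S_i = 75 + 34*i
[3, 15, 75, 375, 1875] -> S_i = 3*5^i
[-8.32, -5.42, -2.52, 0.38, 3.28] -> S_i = -8.32 + 2.90*i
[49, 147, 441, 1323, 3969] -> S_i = 49*3^i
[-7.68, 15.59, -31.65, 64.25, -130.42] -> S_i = -7.68*(-2.03)^i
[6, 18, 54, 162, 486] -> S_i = 6*3^i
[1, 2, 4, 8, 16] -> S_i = 1*2^i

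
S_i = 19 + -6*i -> [19, 13, 7, 1, -5]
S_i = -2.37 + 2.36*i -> [-2.37, -0.01, 2.35, 4.71, 7.07]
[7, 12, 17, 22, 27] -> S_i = 7 + 5*i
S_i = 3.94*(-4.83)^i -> [3.94, -19.03, 91.92, -443.95, 2144.3]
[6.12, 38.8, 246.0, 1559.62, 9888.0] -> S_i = 6.12*6.34^i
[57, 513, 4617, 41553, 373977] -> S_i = 57*9^i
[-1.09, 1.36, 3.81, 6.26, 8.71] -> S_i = -1.09 + 2.45*i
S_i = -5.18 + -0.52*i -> [-5.18, -5.7, -6.22, -6.74, -7.26]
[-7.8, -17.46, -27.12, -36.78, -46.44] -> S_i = -7.80 + -9.66*i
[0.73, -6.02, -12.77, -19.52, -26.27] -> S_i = 0.73 + -6.75*i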